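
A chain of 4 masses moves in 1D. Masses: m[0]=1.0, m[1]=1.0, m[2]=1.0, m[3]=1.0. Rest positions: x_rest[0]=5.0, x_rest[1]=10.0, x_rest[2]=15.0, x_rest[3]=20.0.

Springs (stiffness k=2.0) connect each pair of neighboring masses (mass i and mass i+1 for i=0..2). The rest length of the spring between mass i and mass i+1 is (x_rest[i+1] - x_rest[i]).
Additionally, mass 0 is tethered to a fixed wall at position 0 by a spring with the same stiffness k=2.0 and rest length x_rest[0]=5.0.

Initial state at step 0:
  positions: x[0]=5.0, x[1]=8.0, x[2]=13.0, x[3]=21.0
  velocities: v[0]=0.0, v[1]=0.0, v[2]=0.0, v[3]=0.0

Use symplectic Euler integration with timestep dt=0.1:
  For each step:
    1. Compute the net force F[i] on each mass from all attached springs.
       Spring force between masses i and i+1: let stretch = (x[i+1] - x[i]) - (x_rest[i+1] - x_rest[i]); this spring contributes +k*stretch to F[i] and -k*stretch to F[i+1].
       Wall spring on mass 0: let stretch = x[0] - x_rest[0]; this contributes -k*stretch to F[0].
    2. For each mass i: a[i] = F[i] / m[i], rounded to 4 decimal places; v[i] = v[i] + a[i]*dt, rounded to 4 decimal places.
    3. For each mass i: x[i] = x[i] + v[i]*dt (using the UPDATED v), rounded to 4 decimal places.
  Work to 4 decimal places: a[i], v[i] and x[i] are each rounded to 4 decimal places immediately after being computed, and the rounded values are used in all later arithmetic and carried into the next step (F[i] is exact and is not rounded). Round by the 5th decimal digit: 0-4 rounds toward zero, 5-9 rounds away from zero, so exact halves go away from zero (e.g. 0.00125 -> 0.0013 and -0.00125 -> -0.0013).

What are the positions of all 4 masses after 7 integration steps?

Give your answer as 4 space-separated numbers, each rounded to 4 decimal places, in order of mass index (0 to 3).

Step 0: x=[5.0000 8.0000 13.0000 21.0000] v=[0.0000 0.0000 0.0000 0.0000]
Step 1: x=[4.9600 8.0400 13.0600 20.9400] v=[-0.4000 0.4000 0.6000 -0.6000]
Step 2: x=[4.8824 8.1188 13.1772 20.8224] v=[-0.7760 0.7880 1.1720 -1.1760]
Step 3: x=[4.7719 8.2340 13.3461 20.6519] v=[-1.1052 1.1524 1.6894 -1.7050]
Step 4: x=[4.6352 8.3822 13.5589 20.4353] v=[-1.3672 1.4824 2.1281 -2.1662]
Step 5: x=[4.4807 8.5590 13.8057 20.1812] v=[-1.5448 1.7683 2.4680 -2.5415]
Step 6: x=[4.3182 8.7592 14.0751 19.8995] v=[-1.6253 2.0020 2.6938 -2.8166]
Step 7: x=[4.1581 8.9769 14.3547 19.6014] v=[-1.6007 2.1770 2.7955 -2.9815]

Answer: 4.1581 8.9769 14.3547 19.6014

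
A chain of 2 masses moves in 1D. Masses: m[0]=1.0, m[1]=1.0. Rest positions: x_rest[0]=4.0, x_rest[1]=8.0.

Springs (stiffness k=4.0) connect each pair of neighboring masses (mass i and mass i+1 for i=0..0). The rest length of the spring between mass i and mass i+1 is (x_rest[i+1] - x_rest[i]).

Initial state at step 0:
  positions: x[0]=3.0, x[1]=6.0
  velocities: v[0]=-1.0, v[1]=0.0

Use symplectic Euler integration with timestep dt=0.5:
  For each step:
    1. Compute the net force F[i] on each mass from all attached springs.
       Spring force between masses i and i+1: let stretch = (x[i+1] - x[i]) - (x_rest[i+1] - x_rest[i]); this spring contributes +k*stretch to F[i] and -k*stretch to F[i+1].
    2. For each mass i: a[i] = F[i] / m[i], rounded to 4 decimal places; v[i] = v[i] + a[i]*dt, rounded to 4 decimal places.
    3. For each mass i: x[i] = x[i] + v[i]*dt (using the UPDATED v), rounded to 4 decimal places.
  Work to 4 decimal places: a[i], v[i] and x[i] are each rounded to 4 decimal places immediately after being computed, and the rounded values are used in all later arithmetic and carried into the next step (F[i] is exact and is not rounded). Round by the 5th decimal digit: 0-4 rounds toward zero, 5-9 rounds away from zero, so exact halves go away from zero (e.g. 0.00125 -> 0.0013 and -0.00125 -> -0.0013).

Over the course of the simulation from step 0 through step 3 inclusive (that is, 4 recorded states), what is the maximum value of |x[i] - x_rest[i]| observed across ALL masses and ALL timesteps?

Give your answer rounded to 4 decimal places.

Answer: 3.0000

Derivation:
Step 0: x=[3.0000 6.0000] v=[-1.0000 0.0000]
Step 1: x=[1.5000 7.0000] v=[-3.0000 2.0000]
Step 2: x=[1.5000 6.5000] v=[0.0000 -1.0000]
Step 3: x=[2.5000 5.0000] v=[2.0000 -3.0000]
Max displacement = 3.0000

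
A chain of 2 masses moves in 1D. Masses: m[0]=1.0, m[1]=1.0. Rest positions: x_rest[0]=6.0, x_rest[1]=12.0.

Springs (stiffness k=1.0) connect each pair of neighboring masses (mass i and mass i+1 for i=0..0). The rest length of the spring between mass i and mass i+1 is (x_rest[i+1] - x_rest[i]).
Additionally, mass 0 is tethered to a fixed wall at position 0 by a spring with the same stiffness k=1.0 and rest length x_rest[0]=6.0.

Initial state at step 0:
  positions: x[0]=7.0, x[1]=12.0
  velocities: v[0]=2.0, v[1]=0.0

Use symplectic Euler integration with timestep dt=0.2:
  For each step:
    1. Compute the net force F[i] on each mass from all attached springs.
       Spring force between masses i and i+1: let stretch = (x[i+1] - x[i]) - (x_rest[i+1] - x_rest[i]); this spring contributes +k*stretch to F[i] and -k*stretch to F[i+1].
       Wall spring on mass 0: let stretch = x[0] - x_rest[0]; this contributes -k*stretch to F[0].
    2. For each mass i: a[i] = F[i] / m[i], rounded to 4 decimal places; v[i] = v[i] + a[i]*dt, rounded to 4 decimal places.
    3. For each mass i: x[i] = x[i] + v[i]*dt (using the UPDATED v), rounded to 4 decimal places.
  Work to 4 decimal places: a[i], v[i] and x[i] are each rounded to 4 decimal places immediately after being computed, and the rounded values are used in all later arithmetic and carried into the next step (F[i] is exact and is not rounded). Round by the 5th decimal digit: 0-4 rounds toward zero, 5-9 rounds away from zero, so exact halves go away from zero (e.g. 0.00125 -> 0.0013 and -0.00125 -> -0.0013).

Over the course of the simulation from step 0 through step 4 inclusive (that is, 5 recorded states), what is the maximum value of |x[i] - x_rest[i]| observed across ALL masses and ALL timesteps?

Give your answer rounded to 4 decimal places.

Answer: 1.6344

Derivation:
Step 0: x=[7.0000 12.0000] v=[2.0000 0.0000]
Step 1: x=[7.3200 12.0400] v=[1.6000 0.2000]
Step 2: x=[7.5360 12.1312] v=[1.0800 0.4560]
Step 3: x=[7.6344 12.2786] v=[0.4918 0.7370]
Step 4: x=[7.6132 12.4802] v=[-0.1062 1.0082]
Max displacement = 1.6344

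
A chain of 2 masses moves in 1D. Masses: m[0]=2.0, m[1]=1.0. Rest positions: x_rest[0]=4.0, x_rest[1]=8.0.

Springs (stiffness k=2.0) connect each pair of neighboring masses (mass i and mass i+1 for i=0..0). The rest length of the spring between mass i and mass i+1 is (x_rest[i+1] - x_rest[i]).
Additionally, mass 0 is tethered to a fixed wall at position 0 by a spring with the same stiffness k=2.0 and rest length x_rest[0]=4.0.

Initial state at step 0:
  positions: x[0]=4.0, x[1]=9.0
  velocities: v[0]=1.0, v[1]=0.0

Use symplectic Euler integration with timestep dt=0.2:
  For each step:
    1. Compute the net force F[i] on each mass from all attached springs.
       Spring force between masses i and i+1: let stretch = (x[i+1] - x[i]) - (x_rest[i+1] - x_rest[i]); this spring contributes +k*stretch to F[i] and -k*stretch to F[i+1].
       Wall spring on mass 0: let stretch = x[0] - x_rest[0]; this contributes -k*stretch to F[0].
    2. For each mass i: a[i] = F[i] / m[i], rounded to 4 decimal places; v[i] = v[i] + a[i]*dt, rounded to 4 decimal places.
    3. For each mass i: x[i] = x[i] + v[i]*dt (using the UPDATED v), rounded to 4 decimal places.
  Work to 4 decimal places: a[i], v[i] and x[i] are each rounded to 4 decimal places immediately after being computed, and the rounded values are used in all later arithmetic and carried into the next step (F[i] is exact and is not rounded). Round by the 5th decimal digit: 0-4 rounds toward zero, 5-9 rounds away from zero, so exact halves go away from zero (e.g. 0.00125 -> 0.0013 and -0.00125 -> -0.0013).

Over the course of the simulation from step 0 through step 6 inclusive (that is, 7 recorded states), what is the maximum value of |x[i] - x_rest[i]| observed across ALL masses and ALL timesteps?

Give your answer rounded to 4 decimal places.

Answer: 1.2006

Derivation:
Step 0: x=[4.0000 9.0000] v=[1.0000 0.0000]
Step 1: x=[4.2400 8.9200] v=[1.2000 -0.4000]
Step 2: x=[4.4976 8.7856] v=[1.2880 -0.6720]
Step 3: x=[4.7468 8.6282] v=[1.2461 -0.7872]
Step 4: x=[4.9614 8.4802] v=[1.0730 -0.7398]
Step 5: x=[5.1183 8.3707] v=[0.7845 -0.5473]
Step 6: x=[5.2006 8.3210] v=[0.4113 -0.2483]
Max displacement = 1.2006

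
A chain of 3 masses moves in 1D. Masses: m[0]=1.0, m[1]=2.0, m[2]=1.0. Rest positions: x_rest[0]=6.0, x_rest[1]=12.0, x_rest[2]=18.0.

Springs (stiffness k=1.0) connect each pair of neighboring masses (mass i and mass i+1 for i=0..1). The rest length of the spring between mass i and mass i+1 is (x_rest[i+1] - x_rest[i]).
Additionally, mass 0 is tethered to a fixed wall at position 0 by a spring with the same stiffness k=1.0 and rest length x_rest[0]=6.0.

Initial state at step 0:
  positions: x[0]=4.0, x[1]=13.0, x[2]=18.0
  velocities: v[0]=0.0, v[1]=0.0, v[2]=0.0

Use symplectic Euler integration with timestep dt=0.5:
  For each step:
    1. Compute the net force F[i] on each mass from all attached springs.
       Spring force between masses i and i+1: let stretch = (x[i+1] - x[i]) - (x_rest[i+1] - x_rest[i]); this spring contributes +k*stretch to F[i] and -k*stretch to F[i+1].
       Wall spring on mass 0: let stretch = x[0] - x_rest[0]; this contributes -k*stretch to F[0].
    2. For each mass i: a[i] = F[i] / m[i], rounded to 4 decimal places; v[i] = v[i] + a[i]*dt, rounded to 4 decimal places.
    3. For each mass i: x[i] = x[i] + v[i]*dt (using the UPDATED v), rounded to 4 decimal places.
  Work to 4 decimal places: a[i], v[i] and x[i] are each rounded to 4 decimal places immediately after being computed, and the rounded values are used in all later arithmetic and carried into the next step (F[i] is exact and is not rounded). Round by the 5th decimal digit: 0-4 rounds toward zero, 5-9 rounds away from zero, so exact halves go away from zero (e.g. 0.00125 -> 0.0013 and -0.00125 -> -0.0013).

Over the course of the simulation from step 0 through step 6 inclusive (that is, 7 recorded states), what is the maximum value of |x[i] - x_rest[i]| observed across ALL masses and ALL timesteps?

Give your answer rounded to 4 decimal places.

Step 0: x=[4.0000 13.0000 18.0000] v=[0.0000 0.0000 0.0000]
Step 1: x=[5.2500 12.5000 18.2500] v=[2.5000 -1.0000 0.5000]
Step 2: x=[7.0000 11.8125 18.5625] v=[3.5000 -1.3750 0.6250]
Step 3: x=[8.2032 11.3672 18.6875] v=[2.4063 -0.8906 0.2500]
Step 4: x=[8.1466 11.4415 18.4824] v=[-0.1133 0.1485 -0.4102]
Step 5: x=[6.8770 11.9840 18.0171] v=[-2.5392 1.0850 -0.9307]
Step 6: x=[5.1649 12.6423 17.5435] v=[-3.4242 1.3166 -0.9473]
Max displacement = 2.2032

Answer: 2.2032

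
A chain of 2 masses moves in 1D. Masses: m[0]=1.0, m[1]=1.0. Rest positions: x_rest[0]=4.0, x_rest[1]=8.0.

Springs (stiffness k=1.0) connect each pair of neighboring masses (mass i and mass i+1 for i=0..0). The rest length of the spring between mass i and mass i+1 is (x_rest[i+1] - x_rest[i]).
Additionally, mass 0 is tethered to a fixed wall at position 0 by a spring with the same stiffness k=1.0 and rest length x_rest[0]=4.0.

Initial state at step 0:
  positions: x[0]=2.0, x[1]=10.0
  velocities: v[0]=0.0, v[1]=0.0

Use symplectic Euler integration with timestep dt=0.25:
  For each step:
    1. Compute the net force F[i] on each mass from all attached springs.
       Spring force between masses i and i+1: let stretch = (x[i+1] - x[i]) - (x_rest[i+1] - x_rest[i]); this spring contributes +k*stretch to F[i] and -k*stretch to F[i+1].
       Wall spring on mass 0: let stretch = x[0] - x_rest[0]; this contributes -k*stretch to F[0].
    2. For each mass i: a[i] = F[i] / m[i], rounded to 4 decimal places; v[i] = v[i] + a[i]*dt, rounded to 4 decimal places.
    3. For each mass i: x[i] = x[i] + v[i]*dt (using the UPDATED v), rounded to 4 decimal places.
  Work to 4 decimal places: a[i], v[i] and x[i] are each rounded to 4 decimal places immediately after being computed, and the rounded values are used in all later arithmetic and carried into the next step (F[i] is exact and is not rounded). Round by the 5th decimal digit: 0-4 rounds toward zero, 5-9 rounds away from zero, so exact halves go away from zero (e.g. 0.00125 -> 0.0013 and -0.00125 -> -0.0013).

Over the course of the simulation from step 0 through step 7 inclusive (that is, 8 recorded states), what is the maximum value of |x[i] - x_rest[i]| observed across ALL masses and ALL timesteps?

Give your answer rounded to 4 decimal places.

Step 0: x=[2.0000 10.0000] v=[0.0000 0.0000]
Step 1: x=[2.3750 9.7500] v=[1.5000 -1.0000]
Step 2: x=[3.0625 9.2891] v=[2.7500 -1.8438]
Step 3: x=[3.9478 8.6890] v=[3.5410 -2.4005]
Step 4: x=[4.8827 8.0426] v=[3.7394 -2.5858]
Step 5: x=[5.7099 7.4487] v=[3.3087 -2.3758]
Step 6: x=[6.2889 6.9961] v=[2.3159 -1.8105]
Step 7: x=[6.5190 6.7493] v=[0.9205 -0.9873]
Max displacement = 2.5190

Answer: 2.5190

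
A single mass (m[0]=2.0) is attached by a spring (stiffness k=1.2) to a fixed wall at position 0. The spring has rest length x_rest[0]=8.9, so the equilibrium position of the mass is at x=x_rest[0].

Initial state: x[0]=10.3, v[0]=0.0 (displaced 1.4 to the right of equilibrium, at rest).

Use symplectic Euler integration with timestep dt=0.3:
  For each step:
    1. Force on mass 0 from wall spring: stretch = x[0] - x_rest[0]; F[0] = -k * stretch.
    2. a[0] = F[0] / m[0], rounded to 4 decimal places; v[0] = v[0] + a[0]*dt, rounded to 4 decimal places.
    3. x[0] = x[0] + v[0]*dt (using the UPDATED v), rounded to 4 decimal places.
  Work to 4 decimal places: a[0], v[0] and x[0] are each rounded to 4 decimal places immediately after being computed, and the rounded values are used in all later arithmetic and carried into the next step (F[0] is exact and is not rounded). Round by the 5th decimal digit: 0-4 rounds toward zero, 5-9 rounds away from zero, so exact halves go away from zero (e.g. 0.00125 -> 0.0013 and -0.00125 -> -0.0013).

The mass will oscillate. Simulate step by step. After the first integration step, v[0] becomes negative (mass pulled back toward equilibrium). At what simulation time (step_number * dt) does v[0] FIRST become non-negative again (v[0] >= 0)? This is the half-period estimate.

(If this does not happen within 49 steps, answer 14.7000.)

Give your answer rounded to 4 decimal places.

Step 0: x=[10.3000] v=[0.0000]
Step 1: x=[10.2244] v=[-0.2520]
Step 2: x=[10.0773] v=[-0.4904]
Step 3: x=[9.8666] v=[-0.7023]
Step 4: x=[9.6037] v=[-0.8763]
Step 5: x=[9.3028] v=[-1.0030]
Step 6: x=[8.9802] v=[-1.0755]
Step 7: x=[8.6532] v=[-1.0899]
Step 8: x=[8.3396] v=[-1.0455]
Step 9: x=[8.0562] v=[-0.9446]
Step 10: x=[7.8184] v=[-0.7927]
Step 11: x=[7.6390] v=[-0.5980]
Step 12: x=[7.5277] v=[-0.3710]
Step 13: x=[7.4905] v=[-0.1240]
Step 14: x=[7.5294] v=[0.1297]
First v>=0 after going negative at step 14, time=4.2000

Answer: 4.2000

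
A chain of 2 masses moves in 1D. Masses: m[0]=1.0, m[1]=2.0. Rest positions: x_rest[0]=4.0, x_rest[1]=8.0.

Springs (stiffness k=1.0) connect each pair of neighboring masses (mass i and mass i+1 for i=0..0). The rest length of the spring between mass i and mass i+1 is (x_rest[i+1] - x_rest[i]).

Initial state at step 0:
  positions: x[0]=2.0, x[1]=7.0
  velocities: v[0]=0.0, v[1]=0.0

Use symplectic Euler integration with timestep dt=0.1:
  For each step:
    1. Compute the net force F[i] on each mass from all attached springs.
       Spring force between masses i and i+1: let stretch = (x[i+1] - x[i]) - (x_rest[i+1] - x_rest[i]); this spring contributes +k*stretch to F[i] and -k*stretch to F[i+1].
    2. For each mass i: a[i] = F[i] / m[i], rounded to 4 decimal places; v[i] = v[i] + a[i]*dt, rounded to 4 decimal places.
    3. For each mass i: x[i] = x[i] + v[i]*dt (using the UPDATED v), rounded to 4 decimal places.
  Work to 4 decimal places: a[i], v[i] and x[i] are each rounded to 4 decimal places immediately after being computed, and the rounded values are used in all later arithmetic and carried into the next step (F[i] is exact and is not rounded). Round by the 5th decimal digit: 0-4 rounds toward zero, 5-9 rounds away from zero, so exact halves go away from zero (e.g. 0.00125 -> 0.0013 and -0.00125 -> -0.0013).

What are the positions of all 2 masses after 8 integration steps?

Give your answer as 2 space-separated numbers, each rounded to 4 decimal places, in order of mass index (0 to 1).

Step 0: x=[2.0000 7.0000] v=[0.0000 0.0000]
Step 1: x=[2.0100 6.9950] v=[0.1000 -0.0500]
Step 2: x=[2.0299 6.9851] v=[0.1985 -0.0993]
Step 3: x=[2.0593 6.9704] v=[0.2940 -0.1471]
Step 4: x=[2.0978 6.9511] v=[0.3851 -0.1927]
Step 5: x=[2.1448 6.9276] v=[0.4704 -0.2354]
Step 6: x=[2.1997 6.9002] v=[0.5487 -0.2745]
Step 7: x=[2.2616 6.8693] v=[0.6188 -0.3095]
Step 8: x=[2.3296 6.8353] v=[0.6796 -0.3399]

Answer: 2.3296 6.8353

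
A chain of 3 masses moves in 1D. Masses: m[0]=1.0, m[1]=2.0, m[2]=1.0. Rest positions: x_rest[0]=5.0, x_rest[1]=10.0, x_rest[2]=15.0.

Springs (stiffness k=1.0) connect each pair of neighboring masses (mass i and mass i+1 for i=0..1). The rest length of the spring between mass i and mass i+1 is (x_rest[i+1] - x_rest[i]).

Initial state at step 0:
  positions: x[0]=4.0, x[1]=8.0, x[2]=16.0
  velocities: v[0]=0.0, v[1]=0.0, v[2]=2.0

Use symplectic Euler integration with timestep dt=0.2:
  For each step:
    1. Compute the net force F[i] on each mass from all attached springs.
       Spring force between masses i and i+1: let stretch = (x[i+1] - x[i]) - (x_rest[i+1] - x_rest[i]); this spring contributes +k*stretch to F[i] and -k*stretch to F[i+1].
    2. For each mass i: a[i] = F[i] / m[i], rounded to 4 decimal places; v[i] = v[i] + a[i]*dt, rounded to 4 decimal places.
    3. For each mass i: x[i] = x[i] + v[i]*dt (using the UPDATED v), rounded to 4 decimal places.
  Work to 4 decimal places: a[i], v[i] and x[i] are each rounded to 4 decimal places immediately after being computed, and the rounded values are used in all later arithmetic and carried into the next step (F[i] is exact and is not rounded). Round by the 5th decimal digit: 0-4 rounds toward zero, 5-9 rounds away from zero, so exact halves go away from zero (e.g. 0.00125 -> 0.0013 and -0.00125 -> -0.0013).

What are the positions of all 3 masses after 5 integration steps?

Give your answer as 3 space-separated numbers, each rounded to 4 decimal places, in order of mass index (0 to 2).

Answer: 3.5622 9.1370 16.1639

Derivation:
Step 0: x=[4.0000 8.0000 16.0000] v=[0.0000 0.0000 2.0000]
Step 1: x=[3.9600 8.0800 16.2800] v=[-0.2000 0.4000 1.4000]
Step 2: x=[3.8848 8.2416 16.4320] v=[-0.3760 0.8080 0.7600]
Step 3: x=[3.7839 8.4799 16.4564] v=[-0.5046 1.1914 0.1219]
Step 4: x=[3.6708 8.7838 16.3617] v=[-0.5654 1.5195 -0.4734]
Step 5: x=[3.5622 9.1370 16.1639] v=[-0.5428 1.7660 -0.9890]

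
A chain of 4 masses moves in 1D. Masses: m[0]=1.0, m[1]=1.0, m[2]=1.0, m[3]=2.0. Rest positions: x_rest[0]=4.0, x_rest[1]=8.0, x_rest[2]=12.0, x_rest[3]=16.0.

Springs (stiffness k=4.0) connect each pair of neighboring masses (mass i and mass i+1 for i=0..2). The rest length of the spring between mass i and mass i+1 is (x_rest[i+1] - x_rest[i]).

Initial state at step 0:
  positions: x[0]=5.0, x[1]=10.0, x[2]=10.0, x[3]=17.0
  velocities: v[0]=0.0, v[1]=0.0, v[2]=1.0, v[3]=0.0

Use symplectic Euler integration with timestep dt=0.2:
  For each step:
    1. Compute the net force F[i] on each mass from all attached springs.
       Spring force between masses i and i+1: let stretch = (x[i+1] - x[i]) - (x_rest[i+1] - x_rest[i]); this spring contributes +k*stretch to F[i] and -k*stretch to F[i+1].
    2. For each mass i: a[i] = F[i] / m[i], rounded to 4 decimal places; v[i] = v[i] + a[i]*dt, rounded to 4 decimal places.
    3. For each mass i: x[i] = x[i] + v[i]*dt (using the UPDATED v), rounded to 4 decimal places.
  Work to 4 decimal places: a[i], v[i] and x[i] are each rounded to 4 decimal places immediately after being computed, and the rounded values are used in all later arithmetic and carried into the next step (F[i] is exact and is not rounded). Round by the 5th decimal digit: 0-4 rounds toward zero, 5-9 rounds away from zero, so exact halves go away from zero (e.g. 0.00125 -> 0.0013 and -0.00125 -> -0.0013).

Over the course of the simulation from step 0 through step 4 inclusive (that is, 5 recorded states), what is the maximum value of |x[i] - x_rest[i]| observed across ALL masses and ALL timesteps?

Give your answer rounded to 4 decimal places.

Step 0: x=[5.0000 10.0000 10.0000 17.0000] v=[0.0000 0.0000 1.0000 0.0000]
Step 1: x=[5.1600 9.2000 11.3200 16.7600] v=[0.8000 -4.0000 6.6000 -1.2000]
Step 2: x=[5.3264 8.0928 13.1712 16.4048] v=[0.8320 -5.5360 9.2560 -1.7760]
Step 3: x=[5.2954 7.3555 14.7272 16.1109] v=[-0.1549 -3.6864 7.7802 -1.4694]
Step 4: x=[4.9540 7.4681 15.3252 16.0263] v=[-1.7068 0.5629 2.9898 -0.4229]
Max displacement = 3.3252

Answer: 3.3252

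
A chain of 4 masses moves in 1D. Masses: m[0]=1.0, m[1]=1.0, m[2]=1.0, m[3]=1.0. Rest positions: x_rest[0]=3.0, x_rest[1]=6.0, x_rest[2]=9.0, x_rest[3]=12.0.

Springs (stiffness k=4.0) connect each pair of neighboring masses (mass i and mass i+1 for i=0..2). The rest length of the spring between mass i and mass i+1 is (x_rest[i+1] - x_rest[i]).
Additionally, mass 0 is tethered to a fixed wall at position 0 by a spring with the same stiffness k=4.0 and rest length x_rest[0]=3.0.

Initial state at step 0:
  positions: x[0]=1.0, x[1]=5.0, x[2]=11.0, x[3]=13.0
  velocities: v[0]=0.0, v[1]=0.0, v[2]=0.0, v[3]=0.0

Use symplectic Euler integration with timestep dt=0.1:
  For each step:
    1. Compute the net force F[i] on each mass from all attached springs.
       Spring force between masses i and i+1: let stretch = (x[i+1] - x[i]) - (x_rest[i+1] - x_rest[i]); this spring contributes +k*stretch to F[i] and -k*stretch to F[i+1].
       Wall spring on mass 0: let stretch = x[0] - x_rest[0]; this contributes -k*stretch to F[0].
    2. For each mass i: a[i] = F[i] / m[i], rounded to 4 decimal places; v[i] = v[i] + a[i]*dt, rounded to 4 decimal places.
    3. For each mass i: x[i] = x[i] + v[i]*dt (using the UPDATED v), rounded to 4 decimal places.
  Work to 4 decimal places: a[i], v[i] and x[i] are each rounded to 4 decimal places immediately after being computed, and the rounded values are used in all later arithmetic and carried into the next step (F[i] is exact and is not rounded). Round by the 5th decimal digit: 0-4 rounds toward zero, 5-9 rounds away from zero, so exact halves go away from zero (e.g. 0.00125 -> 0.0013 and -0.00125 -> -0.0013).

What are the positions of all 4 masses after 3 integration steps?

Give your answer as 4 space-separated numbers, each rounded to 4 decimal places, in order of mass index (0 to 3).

Step 0: x=[1.0000 5.0000 11.0000 13.0000] v=[0.0000 0.0000 0.0000 0.0000]
Step 1: x=[1.1200 5.0800 10.8400 13.0400] v=[1.2000 0.8000 -1.6000 0.4000]
Step 2: x=[1.3536 5.2320 10.5376 13.1120] v=[2.3360 1.5200 -3.0240 0.7200]
Step 3: x=[1.6882 5.4411 10.1260 13.2010] v=[3.3459 2.0909 -4.1165 0.8902]

Answer: 1.6882 5.4411 10.1260 13.2010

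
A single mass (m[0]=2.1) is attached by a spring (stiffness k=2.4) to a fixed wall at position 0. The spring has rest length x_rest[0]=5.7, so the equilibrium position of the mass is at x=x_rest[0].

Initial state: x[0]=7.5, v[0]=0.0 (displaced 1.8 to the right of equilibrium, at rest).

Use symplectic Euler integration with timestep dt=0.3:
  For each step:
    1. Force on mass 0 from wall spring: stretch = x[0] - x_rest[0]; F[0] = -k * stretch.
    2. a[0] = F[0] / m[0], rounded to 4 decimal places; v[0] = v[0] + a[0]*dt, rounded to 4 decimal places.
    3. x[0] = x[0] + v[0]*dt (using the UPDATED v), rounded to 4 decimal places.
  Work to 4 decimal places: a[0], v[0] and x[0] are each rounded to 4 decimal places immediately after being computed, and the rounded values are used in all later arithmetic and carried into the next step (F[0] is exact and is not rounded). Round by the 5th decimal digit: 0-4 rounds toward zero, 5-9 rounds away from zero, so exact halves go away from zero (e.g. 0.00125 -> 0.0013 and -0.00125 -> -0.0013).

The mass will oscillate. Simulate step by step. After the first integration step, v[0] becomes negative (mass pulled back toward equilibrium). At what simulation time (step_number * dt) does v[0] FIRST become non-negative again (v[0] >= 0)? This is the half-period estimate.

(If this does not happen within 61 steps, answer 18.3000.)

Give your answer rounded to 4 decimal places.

Answer: 3.0000

Derivation:
Step 0: x=[7.5000] v=[0.0000]
Step 1: x=[7.3149] v=[-0.6171]
Step 2: x=[6.9637] v=[-1.1708]
Step 3: x=[6.4825] v=[-1.6041]
Step 4: x=[5.9208] v=[-1.8724]
Step 5: x=[5.3364] v=[-1.9481]
Step 6: x=[4.7894] v=[-1.8235]
Step 7: x=[4.3360] v=[-1.5113]
Step 8: x=[4.0229] v=[-1.0436]
Step 9: x=[3.8823] v=[-0.4686]
Step 10: x=[3.9287] v=[0.1546]
First v>=0 after going negative at step 10, time=3.0000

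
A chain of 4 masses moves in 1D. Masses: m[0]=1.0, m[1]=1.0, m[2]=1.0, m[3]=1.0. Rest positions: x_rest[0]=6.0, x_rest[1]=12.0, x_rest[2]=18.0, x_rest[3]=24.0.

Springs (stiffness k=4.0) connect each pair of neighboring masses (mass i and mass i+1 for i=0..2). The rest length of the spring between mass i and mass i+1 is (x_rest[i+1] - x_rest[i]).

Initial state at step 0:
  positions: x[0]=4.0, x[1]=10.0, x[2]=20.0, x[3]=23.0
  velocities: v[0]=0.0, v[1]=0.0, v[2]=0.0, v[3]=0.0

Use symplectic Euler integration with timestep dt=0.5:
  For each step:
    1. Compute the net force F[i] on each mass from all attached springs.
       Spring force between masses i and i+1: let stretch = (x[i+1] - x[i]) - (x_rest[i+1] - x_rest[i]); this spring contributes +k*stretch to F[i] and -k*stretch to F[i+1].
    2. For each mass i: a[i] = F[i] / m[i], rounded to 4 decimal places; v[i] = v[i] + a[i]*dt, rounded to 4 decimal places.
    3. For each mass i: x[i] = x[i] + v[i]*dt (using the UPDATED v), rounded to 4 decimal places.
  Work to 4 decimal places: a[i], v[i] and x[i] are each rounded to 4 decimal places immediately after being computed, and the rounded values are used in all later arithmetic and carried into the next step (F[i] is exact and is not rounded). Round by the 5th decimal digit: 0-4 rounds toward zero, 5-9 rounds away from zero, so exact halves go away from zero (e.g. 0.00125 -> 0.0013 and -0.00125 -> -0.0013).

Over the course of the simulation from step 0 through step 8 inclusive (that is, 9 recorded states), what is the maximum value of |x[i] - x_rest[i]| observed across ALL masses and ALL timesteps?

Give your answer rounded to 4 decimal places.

Answer: 5.0000

Derivation:
Step 0: x=[4.0000 10.0000 20.0000 23.0000] v=[0.0000 0.0000 0.0000 0.0000]
Step 1: x=[4.0000 14.0000 13.0000 26.0000] v=[0.0000 8.0000 -14.0000 6.0000]
Step 2: x=[8.0000 7.0000 20.0000 22.0000] v=[8.0000 -14.0000 14.0000 -8.0000]
Step 3: x=[5.0000 14.0000 16.0000 22.0000] v=[-6.0000 14.0000 -8.0000 0.0000]
Step 4: x=[5.0000 14.0000 16.0000 22.0000] v=[0.0000 0.0000 0.0000 0.0000]
Step 5: x=[8.0000 7.0000 20.0000 22.0000] v=[6.0000 -14.0000 8.0000 0.0000]
Step 6: x=[4.0000 14.0000 13.0000 26.0000] v=[-8.0000 14.0000 -14.0000 8.0000]
Step 7: x=[4.0000 10.0000 20.0000 23.0000] v=[0.0000 -8.0000 14.0000 -6.0000]
Step 8: x=[4.0000 10.0000 20.0000 23.0000] v=[0.0000 0.0000 0.0000 0.0000]
Max displacement = 5.0000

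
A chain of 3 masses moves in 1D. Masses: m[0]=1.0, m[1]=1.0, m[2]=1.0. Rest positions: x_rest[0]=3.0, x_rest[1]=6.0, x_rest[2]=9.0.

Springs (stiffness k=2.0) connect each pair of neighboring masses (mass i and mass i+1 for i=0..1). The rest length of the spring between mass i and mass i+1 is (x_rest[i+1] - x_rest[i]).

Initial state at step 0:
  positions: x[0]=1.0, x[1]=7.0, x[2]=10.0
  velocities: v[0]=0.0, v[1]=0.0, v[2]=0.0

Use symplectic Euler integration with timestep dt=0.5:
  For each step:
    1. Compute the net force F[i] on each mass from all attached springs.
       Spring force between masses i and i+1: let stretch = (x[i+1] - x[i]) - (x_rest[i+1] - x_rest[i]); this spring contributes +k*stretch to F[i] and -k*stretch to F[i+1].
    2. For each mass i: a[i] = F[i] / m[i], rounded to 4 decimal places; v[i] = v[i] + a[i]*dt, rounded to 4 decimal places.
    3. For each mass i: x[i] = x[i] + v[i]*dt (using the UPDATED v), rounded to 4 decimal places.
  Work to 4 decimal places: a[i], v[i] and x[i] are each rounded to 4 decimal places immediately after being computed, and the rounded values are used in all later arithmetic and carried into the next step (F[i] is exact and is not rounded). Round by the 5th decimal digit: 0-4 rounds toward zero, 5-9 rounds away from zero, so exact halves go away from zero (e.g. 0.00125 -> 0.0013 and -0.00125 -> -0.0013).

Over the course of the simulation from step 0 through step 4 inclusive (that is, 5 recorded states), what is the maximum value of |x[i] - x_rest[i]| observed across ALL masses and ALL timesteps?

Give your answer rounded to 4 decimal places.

Step 0: x=[1.0000 7.0000 10.0000] v=[0.0000 0.0000 0.0000]
Step 1: x=[2.5000 5.5000 10.0000] v=[3.0000 -3.0000 0.0000]
Step 2: x=[4.0000 4.7500 9.2500] v=[3.0000 -1.5000 -1.5000]
Step 3: x=[4.3750 5.8750 7.7500] v=[0.7500 2.2500 -3.0000]
Step 4: x=[4.0000 7.1875 6.8125] v=[-0.7500 2.6250 -1.8750]
Max displacement = 2.1875

Answer: 2.1875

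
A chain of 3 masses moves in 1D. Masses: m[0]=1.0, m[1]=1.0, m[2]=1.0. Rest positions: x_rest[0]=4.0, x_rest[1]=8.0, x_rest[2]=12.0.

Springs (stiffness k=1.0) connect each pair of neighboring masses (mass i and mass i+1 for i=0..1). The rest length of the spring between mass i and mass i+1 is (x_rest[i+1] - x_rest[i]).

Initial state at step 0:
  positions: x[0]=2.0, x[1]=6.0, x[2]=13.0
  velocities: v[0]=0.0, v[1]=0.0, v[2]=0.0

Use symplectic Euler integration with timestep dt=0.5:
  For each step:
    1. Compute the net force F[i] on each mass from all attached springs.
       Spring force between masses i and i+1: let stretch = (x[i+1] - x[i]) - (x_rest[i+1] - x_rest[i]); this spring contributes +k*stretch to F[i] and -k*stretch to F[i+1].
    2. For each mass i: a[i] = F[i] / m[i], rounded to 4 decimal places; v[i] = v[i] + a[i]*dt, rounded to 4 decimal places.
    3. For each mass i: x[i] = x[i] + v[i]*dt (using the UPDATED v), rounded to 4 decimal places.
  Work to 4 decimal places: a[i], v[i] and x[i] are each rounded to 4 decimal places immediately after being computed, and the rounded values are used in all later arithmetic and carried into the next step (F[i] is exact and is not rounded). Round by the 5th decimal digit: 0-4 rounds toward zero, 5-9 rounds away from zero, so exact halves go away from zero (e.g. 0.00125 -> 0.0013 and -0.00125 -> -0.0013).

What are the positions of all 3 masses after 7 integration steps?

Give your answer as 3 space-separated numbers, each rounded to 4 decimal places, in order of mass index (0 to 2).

Answer: 4.7380 5.9936 10.2688

Derivation:
Step 0: x=[2.0000 6.0000 13.0000] v=[0.0000 0.0000 0.0000]
Step 1: x=[2.0000 6.7500 12.2500] v=[0.0000 1.5000 -1.5000]
Step 2: x=[2.1875 7.6875 11.1250] v=[0.3750 1.8750 -2.2500]
Step 3: x=[2.7500 8.1094 10.1406] v=[1.1250 0.8438 -1.9688]
Step 4: x=[3.6524 7.6993 9.6484] v=[1.8047 -0.8203 -0.9844]
Step 5: x=[4.5665 6.7647 9.6690] v=[1.8282 -1.8692 0.0411]
Step 6: x=[5.0302 6.0066 9.9635] v=[0.9273 -1.5162 0.5890]
Step 7: x=[4.7380 5.9936 10.2688] v=[-0.5845 -0.0260 0.6106]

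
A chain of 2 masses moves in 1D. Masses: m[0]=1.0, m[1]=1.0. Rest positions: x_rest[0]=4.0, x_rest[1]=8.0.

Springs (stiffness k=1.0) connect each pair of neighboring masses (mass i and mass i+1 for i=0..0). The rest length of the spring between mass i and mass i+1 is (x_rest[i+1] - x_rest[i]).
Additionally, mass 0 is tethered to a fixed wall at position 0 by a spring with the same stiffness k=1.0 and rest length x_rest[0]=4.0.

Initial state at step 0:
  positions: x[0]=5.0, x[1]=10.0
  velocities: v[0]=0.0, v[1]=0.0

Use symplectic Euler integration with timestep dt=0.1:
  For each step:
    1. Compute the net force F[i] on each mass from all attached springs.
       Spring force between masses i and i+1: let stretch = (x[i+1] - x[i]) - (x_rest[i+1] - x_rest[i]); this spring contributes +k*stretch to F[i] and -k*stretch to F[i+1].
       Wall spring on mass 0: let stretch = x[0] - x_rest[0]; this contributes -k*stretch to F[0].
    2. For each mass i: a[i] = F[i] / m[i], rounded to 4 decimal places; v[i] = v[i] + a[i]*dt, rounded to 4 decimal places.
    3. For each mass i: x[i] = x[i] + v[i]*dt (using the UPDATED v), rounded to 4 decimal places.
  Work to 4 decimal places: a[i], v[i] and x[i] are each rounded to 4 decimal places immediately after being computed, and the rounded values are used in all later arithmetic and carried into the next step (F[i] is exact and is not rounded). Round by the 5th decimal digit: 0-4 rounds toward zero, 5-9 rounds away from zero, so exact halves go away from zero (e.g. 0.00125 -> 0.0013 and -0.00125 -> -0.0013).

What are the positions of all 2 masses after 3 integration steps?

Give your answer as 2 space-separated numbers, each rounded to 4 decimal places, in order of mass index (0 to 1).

Answer: 4.9995 9.9405

Derivation:
Step 0: x=[5.0000 10.0000] v=[0.0000 0.0000]
Step 1: x=[5.0000 9.9900] v=[0.0000 -0.1000]
Step 2: x=[4.9999 9.9701] v=[-0.0010 -0.1990]
Step 3: x=[4.9995 9.9405] v=[-0.0040 -0.2960]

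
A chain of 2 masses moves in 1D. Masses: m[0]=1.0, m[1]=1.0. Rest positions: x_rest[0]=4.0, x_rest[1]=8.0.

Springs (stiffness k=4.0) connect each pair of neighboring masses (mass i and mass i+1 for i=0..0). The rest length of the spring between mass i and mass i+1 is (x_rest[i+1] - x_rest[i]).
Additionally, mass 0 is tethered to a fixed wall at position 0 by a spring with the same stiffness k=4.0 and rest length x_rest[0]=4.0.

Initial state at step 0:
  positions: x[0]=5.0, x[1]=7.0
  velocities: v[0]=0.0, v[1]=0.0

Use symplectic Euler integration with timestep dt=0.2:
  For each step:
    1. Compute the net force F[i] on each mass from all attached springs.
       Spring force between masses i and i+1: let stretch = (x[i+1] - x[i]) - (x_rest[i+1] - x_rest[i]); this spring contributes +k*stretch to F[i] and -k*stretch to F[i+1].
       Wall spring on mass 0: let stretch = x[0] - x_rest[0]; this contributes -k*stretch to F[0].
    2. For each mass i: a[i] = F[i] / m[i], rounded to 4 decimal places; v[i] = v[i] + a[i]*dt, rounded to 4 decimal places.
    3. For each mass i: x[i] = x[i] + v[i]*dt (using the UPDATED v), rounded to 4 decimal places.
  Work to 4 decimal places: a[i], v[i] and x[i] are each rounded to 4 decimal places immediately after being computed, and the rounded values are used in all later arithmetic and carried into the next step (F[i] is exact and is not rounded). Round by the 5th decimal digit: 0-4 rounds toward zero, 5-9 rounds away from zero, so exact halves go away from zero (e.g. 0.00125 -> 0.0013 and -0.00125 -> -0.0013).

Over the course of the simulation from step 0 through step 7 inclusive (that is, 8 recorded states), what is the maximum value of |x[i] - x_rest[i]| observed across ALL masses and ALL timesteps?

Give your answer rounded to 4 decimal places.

Step 0: x=[5.0000 7.0000] v=[0.0000 0.0000]
Step 1: x=[4.5200 7.3200] v=[-2.4000 1.6000]
Step 2: x=[3.7648 7.8320] v=[-3.7760 2.5600]
Step 3: x=[3.0580 8.3332] v=[-3.5341 2.5062]
Step 4: x=[2.7059 8.6304] v=[-1.7603 1.4860]
Step 5: x=[2.8688 8.6197] v=[0.8146 -0.0536]
Step 6: x=[3.4929 8.3288] v=[3.1203 -1.4543]
Step 7: x=[4.3318 7.9042] v=[4.1947 -2.1230]
Max displacement = 1.2941

Answer: 1.2941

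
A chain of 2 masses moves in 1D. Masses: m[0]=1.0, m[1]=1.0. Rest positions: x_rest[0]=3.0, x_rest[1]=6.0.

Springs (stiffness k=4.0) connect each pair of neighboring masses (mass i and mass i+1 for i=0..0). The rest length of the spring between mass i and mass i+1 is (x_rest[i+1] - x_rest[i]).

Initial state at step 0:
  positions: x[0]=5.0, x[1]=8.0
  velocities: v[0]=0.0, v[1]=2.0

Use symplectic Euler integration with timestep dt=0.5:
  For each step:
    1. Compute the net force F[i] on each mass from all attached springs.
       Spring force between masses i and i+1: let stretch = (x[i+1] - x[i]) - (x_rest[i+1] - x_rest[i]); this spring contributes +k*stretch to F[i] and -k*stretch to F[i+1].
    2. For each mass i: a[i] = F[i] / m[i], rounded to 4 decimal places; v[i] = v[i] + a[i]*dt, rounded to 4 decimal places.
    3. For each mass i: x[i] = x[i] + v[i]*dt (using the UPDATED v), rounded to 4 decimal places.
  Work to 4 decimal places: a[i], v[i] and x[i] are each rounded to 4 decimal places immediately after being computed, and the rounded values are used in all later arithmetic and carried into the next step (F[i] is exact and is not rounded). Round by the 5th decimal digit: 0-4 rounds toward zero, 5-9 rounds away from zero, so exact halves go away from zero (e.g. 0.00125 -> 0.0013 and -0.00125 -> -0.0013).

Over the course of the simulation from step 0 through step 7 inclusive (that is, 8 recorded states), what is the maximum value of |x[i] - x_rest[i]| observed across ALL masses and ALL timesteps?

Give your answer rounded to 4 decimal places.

Step 0: x=[5.0000 8.0000] v=[0.0000 2.0000]
Step 1: x=[5.0000 9.0000] v=[0.0000 2.0000]
Step 2: x=[6.0000 9.0000] v=[2.0000 0.0000]
Step 3: x=[7.0000 9.0000] v=[2.0000 0.0000]
Step 4: x=[7.0000 10.0000] v=[0.0000 2.0000]
Step 5: x=[7.0000 11.0000] v=[0.0000 2.0000]
Step 6: x=[8.0000 11.0000] v=[2.0000 0.0000]
Step 7: x=[9.0000 11.0000] v=[2.0000 0.0000]
Max displacement = 6.0000

Answer: 6.0000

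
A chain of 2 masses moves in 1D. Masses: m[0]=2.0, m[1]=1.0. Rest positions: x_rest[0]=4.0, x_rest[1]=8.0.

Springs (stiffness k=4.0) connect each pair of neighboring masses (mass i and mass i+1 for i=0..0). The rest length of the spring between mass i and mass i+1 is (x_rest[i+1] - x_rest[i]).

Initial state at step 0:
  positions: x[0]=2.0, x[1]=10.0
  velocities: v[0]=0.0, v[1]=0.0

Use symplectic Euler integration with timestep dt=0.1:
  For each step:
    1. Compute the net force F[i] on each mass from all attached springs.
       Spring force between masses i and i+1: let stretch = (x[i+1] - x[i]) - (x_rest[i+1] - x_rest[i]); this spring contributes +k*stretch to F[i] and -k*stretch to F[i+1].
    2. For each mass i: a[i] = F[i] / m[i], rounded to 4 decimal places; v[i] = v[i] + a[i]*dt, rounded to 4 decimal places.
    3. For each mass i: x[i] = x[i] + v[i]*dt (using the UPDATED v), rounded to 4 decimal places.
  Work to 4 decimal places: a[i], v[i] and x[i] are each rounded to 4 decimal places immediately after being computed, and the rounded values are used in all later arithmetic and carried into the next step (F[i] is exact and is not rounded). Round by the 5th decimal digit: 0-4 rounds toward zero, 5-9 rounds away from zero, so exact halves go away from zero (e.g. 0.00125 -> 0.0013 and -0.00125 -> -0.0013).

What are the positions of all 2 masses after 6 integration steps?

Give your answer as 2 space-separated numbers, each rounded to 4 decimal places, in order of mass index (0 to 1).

Step 0: x=[2.0000 10.0000] v=[0.0000 0.0000]
Step 1: x=[2.0800 9.8400] v=[0.8000 -1.6000]
Step 2: x=[2.2352 9.5296] v=[1.5520 -3.1040]
Step 3: x=[2.4563 9.0874] v=[2.2109 -4.4218]
Step 4: x=[2.7300 8.5400] v=[2.7371 -5.4742]
Step 5: x=[3.0399 7.9202] v=[3.0991 -6.1982]
Step 6: x=[3.3674 7.2652] v=[3.2752 -6.5503]

Answer: 3.3674 7.2652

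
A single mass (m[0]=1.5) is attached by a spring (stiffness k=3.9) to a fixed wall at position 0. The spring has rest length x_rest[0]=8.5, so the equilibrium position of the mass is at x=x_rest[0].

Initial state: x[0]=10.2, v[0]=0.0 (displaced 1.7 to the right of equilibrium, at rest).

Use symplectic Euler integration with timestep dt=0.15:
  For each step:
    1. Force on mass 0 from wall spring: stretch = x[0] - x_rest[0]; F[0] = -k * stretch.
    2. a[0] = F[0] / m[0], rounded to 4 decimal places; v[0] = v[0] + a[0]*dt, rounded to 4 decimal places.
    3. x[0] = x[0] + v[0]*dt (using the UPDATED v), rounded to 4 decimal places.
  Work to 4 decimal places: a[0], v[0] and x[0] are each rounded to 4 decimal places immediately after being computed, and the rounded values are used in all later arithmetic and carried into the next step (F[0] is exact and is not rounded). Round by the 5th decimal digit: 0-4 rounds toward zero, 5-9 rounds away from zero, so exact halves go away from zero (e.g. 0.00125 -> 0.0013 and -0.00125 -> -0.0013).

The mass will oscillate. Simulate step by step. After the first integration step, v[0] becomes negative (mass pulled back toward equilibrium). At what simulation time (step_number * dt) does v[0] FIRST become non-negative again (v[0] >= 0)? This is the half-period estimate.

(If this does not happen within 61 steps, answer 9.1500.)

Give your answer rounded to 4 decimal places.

Step 0: x=[10.2000] v=[0.0000]
Step 1: x=[10.1006] v=[-0.6630]
Step 2: x=[9.9075] v=[-1.2872]
Step 3: x=[9.6321] v=[-1.8361]
Step 4: x=[9.2905] v=[-2.2776]
Step 5: x=[8.9026] v=[-2.5859]
Step 6: x=[8.4912] v=[-2.7429]
Step 7: x=[8.0803] v=[-2.7395]
Step 8: x=[7.6939] v=[-2.5758]
Step 9: x=[7.3547] v=[-2.2614]
Step 10: x=[7.0825] v=[-1.8147]
Step 11: x=[6.8932] v=[-1.2619]
Step 12: x=[6.7979] v=[-0.6352]
Step 13: x=[6.8022] v=[0.0286]
First v>=0 after going negative at step 13, time=1.9500

Answer: 1.9500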